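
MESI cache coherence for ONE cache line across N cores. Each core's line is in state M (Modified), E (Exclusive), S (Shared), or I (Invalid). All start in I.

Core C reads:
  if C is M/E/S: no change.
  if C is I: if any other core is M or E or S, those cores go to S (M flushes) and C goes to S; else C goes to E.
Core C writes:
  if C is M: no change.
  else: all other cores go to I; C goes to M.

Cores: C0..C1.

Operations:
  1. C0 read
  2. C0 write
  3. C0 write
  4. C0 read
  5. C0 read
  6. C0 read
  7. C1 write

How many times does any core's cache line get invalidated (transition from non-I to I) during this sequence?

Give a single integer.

Answer: 1

Derivation:
Op 1: C0 read [C0 read from I: no other sharers -> C0=E (exclusive)] -> [E,I] (invalidations this op: 0; running total: 0)
Op 2: C0 write [C0 write: invalidate none -> C0=M] -> [M,I] (invalidations this op: 0; running total: 0)
Op 3: C0 write [C0 write: already M (modified), no change] -> [M,I] (invalidations this op: 0; running total: 0)
Op 4: C0 read [C0 read: already in M, no change] -> [M,I] (invalidations this op: 0; running total: 0)
Op 5: C0 read [C0 read: already in M, no change] -> [M,I] (invalidations this op: 0; running total: 0)
Op 6: C0 read [C0 read: already in M, no change] -> [M,I] (invalidations this op: 0; running total: 0)
Op 7: C1 write [C1 write: invalidate ['C0=M'] -> C1=M] -> [I,M] (invalidations this op: 1; running total: 1)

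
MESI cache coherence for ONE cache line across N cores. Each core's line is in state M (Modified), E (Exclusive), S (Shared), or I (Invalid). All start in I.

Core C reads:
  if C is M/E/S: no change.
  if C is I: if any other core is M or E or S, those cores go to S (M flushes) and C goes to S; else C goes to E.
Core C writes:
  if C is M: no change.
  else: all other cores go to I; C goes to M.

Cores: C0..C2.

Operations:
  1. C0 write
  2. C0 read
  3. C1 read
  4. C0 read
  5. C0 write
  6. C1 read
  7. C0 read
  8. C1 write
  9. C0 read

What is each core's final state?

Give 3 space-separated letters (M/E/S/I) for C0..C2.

Op 1: C0 write [C0 write: invalidate none -> C0=M] -> [M,I,I]
Op 2: C0 read [C0 read: already in M, no change] -> [M,I,I]
Op 3: C1 read [C1 read from I: others=['C0=M'] -> C1=S, others downsized to S] -> [S,S,I]
Op 4: C0 read [C0 read: already in S, no change] -> [S,S,I]
Op 5: C0 write [C0 write: invalidate ['C1=S'] -> C0=M] -> [M,I,I]
Op 6: C1 read [C1 read from I: others=['C0=M'] -> C1=S, others downsized to S] -> [S,S,I]
Op 7: C0 read [C0 read: already in S, no change] -> [S,S,I]
Op 8: C1 write [C1 write: invalidate ['C0=S'] -> C1=M] -> [I,M,I]
Op 9: C0 read [C0 read from I: others=['C1=M'] -> C0=S, others downsized to S] -> [S,S,I]

Answer: S S I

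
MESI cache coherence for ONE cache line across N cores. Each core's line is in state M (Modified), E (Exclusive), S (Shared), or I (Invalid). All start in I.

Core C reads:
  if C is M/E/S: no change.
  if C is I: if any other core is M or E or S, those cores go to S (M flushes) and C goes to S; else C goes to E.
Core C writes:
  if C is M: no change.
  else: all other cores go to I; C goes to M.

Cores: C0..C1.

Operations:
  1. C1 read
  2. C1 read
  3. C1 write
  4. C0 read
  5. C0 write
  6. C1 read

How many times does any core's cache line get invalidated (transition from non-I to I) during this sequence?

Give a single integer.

Answer: 1

Derivation:
Op 1: C1 read [C1 read from I: no other sharers -> C1=E (exclusive)] -> [I,E] (invalidations this op: 0; running total: 0)
Op 2: C1 read [C1 read: already in E, no change] -> [I,E] (invalidations this op: 0; running total: 0)
Op 3: C1 write [C1 write: invalidate none -> C1=M] -> [I,M] (invalidations this op: 0; running total: 0)
Op 4: C0 read [C0 read from I: others=['C1=M'] -> C0=S, others downsized to S] -> [S,S] (invalidations this op: 0; running total: 0)
Op 5: C0 write [C0 write: invalidate ['C1=S'] -> C0=M] -> [M,I] (invalidations this op: 1; running total: 1)
Op 6: C1 read [C1 read from I: others=['C0=M'] -> C1=S, others downsized to S] -> [S,S] (invalidations this op: 0; running total: 1)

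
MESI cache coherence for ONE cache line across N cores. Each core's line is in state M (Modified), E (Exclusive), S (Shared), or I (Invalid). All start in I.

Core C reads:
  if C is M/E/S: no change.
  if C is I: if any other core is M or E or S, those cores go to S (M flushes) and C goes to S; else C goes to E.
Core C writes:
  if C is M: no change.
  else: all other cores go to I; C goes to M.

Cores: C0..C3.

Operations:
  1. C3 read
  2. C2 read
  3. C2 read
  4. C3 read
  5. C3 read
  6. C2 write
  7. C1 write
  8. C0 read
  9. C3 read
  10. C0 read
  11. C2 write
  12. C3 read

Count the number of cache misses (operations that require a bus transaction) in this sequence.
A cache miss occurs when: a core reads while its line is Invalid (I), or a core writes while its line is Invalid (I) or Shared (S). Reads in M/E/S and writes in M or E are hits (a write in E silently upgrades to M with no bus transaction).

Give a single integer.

Answer: 8

Derivation:
Op 1: C3 read [C3 read from I: no other sharers -> C3=E (exclusive)] -> [I,I,I,E] [MISS #1: read from I]
Op 2: C2 read [C2 read from I: others=['C3=E'] -> C2=S, others downsized to S] -> [I,I,S,S] [MISS #2: read from I]
Op 3: C2 read [C2 read: already in S, no change] -> [I,I,S,S] [hit: read from S]
Op 4: C3 read [C3 read: already in S, no change] -> [I,I,S,S] [hit: read from S]
Op 5: C3 read [C3 read: already in S, no change] -> [I,I,S,S] [hit: read from S]
Op 6: C2 write [C2 write: invalidate ['C3=S'] -> C2=M] -> [I,I,M,I] [MISS #3: write from S]
Op 7: C1 write [C1 write: invalidate ['C2=M'] -> C1=M] -> [I,M,I,I] [MISS #4: write from I]
Op 8: C0 read [C0 read from I: others=['C1=M'] -> C0=S, others downsized to S] -> [S,S,I,I] [MISS #5: read from I]
Op 9: C3 read [C3 read from I: others=['C0=S', 'C1=S'] -> C3=S, others downsized to S] -> [S,S,I,S] [MISS #6: read from I]
Op 10: C0 read [C0 read: already in S, no change] -> [S,S,I,S] [hit: read from S]
Op 11: C2 write [C2 write: invalidate ['C0=S', 'C1=S', 'C3=S'] -> C2=M] -> [I,I,M,I] [MISS #7: write from I]
Op 12: C3 read [C3 read from I: others=['C2=M'] -> C3=S, others downsized to S] -> [I,I,S,S] [MISS #8: read from I]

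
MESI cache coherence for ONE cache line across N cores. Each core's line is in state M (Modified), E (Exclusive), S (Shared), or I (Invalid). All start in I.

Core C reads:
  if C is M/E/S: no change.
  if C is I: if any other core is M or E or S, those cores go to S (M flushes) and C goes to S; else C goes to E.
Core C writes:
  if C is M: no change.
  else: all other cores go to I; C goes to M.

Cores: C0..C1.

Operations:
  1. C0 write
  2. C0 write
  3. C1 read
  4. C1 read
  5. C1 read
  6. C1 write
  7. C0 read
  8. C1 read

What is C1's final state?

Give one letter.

Answer: S

Derivation:
Op 1: C0 write [C0 write: invalidate none -> C0=M] -> [M,I]
Op 2: C0 write [C0 write: already M (modified), no change] -> [M,I]
Op 3: C1 read [C1 read from I: others=['C0=M'] -> C1=S, others downsized to S] -> [S,S]
Op 4: C1 read [C1 read: already in S, no change] -> [S,S]
Op 5: C1 read [C1 read: already in S, no change] -> [S,S]
Op 6: C1 write [C1 write: invalidate ['C0=S'] -> C1=M] -> [I,M]
Op 7: C0 read [C0 read from I: others=['C1=M'] -> C0=S, others downsized to S] -> [S,S]
Op 8: C1 read [C1 read: already in S, no change] -> [S,S]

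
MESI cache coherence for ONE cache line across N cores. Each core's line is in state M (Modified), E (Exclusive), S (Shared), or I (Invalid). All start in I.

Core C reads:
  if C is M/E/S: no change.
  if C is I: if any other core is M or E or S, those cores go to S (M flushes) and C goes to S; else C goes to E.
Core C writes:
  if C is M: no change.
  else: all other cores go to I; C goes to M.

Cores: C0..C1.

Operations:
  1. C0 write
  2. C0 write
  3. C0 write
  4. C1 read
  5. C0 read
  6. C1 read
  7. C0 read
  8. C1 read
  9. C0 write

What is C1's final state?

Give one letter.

Answer: I

Derivation:
Op 1: C0 write [C0 write: invalidate none -> C0=M] -> [M,I]
Op 2: C0 write [C0 write: already M (modified), no change] -> [M,I]
Op 3: C0 write [C0 write: already M (modified), no change] -> [M,I]
Op 4: C1 read [C1 read from I: others=['C0=M'] -> C1=S, others downsized to S] -> [S,S]
Op 5: C0 read [C0 read: already in S, no change] -> [S,S]
Op 6: C1 read [C1 read: already in S, no change] -> [S,S]
Op 7: C0 read [C0 read: already in S, no change] -> [S,S]
Op 8: C1 read [C1 read: already in S, no change] -> [S,S]
Op 9: C0 write [C0 write: invalidate ['C1=S'] -> C0=M] -> [M,I]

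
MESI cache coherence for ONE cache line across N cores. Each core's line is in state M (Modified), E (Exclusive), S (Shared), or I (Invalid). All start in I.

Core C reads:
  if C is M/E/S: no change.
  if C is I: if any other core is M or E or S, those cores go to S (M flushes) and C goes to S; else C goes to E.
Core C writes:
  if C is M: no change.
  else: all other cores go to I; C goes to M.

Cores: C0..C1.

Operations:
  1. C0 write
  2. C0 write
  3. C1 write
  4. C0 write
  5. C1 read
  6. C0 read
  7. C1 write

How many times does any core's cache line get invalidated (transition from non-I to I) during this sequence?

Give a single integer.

Answer: 3

Derivation:
Op 1: C0 write [C0 write: invalidate none -> C0=M] -> [M,I] (invalidations this op: 0; running total: 0)
Op 2: C0 write [C0 write: already M (modified), no change] -> [M,I] (invalidations this op: 0; running total: 0)
Op 3: C1 write [C1 write: invalidate ['C0=M'] -> C1=M] -> [I,M] (invalidations this op: 1; running total: 1)
Op 4: C0 write [C0 write: invalidate ['C1=M'] -> C0=M] -> [M,I] (invalidations this op: 1; running total: 2)
Op 5: C1 read [C1 read from I: others=['C0=M'] -> C1=S, others downsized to S] -> [S,S] (invalidations this op: 0; running total: 2)
Op 6: C0 read [C0 read: already in S, no change] -> [S,S] (invalidations this op: 0; running total: 2)
Op 7: C1 write [C1 write: invalidate ['C0=S'] -> C1=M] -> [I,M] (invalidations this op: 1; running total: 3)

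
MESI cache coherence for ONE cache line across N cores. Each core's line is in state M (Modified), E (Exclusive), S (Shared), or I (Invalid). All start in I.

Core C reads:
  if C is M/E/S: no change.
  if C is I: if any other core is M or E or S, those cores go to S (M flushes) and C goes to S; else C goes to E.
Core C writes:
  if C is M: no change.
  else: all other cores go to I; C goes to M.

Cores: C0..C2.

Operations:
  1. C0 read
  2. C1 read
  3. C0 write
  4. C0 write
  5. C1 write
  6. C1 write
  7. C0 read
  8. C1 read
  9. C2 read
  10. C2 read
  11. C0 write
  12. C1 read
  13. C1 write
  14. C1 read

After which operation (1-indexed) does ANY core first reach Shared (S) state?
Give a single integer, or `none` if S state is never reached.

Answer: 2

Derivation:
Op 1: C0 read [C0 read from I: no other sharers -> C0=E (exclusive)] -> [E,I,I]
Op 2: C1 read [C1 read from I: others=['C0=E'] -> C1=S, others downsized to S] -> [S,S,I]
  -> First S state at op 2; remaining ops need not be traced.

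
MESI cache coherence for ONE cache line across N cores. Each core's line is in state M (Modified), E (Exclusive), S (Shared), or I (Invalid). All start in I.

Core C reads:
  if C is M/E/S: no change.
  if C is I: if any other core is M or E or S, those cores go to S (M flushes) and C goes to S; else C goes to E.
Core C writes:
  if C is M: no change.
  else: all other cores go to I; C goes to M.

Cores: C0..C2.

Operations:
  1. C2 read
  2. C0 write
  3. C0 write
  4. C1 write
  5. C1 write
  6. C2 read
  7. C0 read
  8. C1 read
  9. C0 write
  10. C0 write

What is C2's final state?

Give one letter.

Answer: I

Derivation:
Op 1: C2 read [C2 read from I: no other sharers -> C2=E (exclusive)] -> [I,I,E]
Op 2: C0 write [C0 write: invalidate ['C2=E'] -> C0=M] -> [M,I,I]
Op 3: C0 write [C0 write: already M (modified), no change] -> [M,I,I]
Op 4: C1 write [C1 write: invalidate ['C0=M'] -> C1=M] -> [I,M,I]
Op 5: C1 write [C1 write: already M (modified), no change] -> [I,M,I]
Op 6: C2 read [C2 read from I: others=['C1=M'] -> C2=S, others downsized to S] -> [I,S,S]
Op 7: C0 read [C0 read from I: others=['C1=S', 'C2=S'] -> C0=S, others downsized to S] -> [S,S,S]
Op 8: C1 read [C1 read: already in S, no change] -> [S,S,S]
Op 9: C0 write [C0 write: invalidate ['C1=S', 'C2=S'] -> C0=M] -> [M,I,I]
Op 10: C0 write [C0 write: already M (modified), no change] -> [M,I,I]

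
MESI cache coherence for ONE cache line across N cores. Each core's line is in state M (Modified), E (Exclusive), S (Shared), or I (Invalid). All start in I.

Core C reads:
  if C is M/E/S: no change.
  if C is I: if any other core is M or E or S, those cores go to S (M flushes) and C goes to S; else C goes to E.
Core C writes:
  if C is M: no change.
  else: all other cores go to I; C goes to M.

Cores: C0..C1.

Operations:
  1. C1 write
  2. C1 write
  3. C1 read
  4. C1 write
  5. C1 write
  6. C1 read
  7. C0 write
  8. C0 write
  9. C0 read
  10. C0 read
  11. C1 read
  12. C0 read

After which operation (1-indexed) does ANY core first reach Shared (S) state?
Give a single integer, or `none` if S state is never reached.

Op 1: C1 write [C1 write: invalidate none -> C1=M] -> [I,M]
Op 2: C1 write [C1 write: already M (modified), no change] -> [I,M]
Op 3: C1 read [C1 read: already in M, no change] -> [I,M]
Op 4: C1 write [C1 write: already M (modified), no change] -> [I,M]
Op 5: C1 write [C1 write: already M (modified), no change] -> [I,M]
Op 6: C1 read [C1 read: already in M, no change] -> [I,M]
Op 7: C0 write [C0 write: invalidate ['C1=M'] -> C0=M] -> [M,I]
Op 8: C0 write [C0 write: already M (modified), no change] -> [M,I]
Op 9: C0 read [C0 read: already in M, no change] -> [M,I]
Op 10: C0 read [C0 read: already in M, no change] -> [M,I]
Op 11: C1 read [C1 read from I: others=['C0=M'] -> C1=S, others downsized to S] -> [S,S]
  -> First S state at op 11; remaining ops need not be traced.

Answer: 11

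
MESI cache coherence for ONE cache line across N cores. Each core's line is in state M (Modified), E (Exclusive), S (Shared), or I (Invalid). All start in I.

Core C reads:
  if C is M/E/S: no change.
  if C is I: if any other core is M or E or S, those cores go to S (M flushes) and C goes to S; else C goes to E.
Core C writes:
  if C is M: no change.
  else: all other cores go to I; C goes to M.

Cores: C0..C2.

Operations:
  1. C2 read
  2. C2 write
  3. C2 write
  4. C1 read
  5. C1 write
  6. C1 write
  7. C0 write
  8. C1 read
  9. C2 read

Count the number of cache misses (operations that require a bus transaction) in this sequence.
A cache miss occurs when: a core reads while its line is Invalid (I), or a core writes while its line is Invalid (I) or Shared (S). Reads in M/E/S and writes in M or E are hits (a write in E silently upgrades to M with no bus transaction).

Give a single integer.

Op 1: C2 read [C2 read from I: no other sharers -> C2=E (exclusive)] -> [I,I,E] [MISS #1: read from I]
Op 2: C2 write [C2 write: invalidate none -> C2=M] -> [I,I,M] [hit: write from E is a silent E->M upgrade, no bus transaction]
Op 3: C2 write [C2 write: already M (modified), no change] -> [I,I,M] [hit: write from M]
Op 4: C1 read [C1 read from I: others=['C2=M'] -> C1=S, others downsized to S] -> [I,S,S] [MISS #2: read from I]
Op 5: C1 write [C1 write: invalidate ['C2=S'] -> C1=M] -> [I,M,I] [MISS #3: write from S]
Op 6: C1 write [C1 write: already M (modified), no change] -> [I,M,I] [hit: write from M]
Op 7: C0 write [C0 write: invalidate ['C1=M'] -> C0=M] -> [M,I,I] [MISS #4: write from I]
Op 8: C1 read [C1 read from I: others=['C0=M'] -> C1=S, others downsized to S] -> [S,S,I] [MISS #5: read from I]
Op 9: C2 read [C2 read from I: others=['C0=S', 'C1=S'] -> C2=S, others downsized to S] -> [S,S,S] [MISS #6: read from I]

Answer: 6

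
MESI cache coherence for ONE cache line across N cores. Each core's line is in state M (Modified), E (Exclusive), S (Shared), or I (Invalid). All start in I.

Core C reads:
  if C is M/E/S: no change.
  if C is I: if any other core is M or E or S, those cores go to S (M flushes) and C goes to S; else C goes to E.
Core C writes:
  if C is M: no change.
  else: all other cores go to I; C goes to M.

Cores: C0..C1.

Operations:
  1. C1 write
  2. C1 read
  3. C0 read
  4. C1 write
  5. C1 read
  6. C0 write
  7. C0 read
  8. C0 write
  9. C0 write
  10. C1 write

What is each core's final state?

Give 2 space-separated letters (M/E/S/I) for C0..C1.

Answer: I M

Derivation:
Op 1: C1 write [C1 write: invalidate none -> C1=M] -> [I,M]
Op 2: C1 read [C1 read: already in M, no change] -> [I,M]
Op 3: C0 read [C0 read from I: others=['C1=M'] -> C0=S, others downsized to S] -> [S,S]
Op 4: C1 write [C1 write: invalidate ['C0=S'] -> C1=M] -> [I,M]
Op 5: C1 read [C1 read: already in M, no change] -> [I,M]
Op 6: C0 write [C0 write: invalidate ['C1=M'] -> C0=M] -> [M,I]
Op 7: C0 read [C0 read: already in M, no change] -> [M,I]
Op 8: C0 write [C0 write: already M (modified), no change] -> [M,I]
Op 9: C0 write [C0 write: already M (modified), no change] -> [M,I]
Op 10: C1 write [C1 write: invalidate ['C0=M'] -> C1=M] -> [I,M]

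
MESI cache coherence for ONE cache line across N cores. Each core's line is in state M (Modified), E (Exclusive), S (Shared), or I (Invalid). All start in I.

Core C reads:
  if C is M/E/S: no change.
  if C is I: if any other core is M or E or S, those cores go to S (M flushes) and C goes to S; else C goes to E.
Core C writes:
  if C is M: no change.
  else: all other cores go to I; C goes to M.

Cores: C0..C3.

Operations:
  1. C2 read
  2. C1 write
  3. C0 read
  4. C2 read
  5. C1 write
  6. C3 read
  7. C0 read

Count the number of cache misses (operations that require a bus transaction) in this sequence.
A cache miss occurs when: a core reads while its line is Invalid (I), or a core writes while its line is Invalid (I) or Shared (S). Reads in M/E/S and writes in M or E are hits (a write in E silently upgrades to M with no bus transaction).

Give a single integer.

Op 1: C2 read [C2 read from I: no other sharers -> C2=E (exclusive)] -> [I,I,E,I] [MISS #1: read from I]
Op 2: C1 write [C1 write: invalidate ['C2=E'] -> C1=M] -> [I,M,I,I] [MISS #2: write from I]
Op 3: C0 read [C0 read from I: others=['C1=M'] -> C0=S, others downsized to S] -> [S,S,I,I] [MISS #3: read from I]
Op 4: C2 read [C2 read from I: others=['C0=S', 'C1=S'] -> C2=S, others downsized to S] -> [S,S,S,I] [MISS #4: read from I]
Op 5: C1 write [C1 write: invalidate ['C0=S', 'C2=S'] -> C1=M] -> [I,M,I,I] [MISS #5: write from S]
Op 6: C3 read [C3 read from I: others=['C1=M'] -> C3=S, others downsized to S] -> [I,S,I,S] [MISS #6: read from I]
Op 7: C0 read [C0 read from I: others=['C1=S', 'C3=S'] -> C0=S, others downsized to S] -> [S,S,I,S] [MISS #7: read from I]

Answer: 7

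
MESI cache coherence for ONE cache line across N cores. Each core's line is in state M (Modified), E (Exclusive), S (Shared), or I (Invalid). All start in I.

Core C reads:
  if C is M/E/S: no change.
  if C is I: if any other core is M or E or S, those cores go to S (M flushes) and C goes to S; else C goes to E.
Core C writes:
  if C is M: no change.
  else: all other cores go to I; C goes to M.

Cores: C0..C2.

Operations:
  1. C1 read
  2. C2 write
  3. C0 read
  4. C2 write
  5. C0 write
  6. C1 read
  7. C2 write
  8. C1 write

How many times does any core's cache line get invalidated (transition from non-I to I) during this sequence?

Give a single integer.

Op 1: C1 read [C1 read from I: no other sharers -> C1=E (exclusive)] -> [I,E,I] (invalidations this op: 0; running total: 0)
Op 2: C2 write [C2 write: invalidate ['C1=E'] -> C2=M] -> [I,I,M] (invalidations this op: 1; running total: 1)
Op 3: C0 read [C0 read from I: others=['C2=M'] -> C0=S, others downsized to S] -> [S,I,S] (invalidations this op: 0; running total: 1)
Op 4: C2 write [C2 write: invalidate ['C0=S'] -> C2=M] -> [I,I,M] (invalidations this op: 1; running total: 2)
Op 5: C0 write [C0 write: invalidate ['C2=M'] -> C0=M] -> [M,I,I] (invalidations this op: 1; running total: 3)
Op 6: C1 read [C1 read from I: others=['C0=M'] -> C1=S, others downsized to S] -> [S,S,I] (invalidations this op: 0; running total: 3)
Op 7: C2 write [C2 write: invalidate ['C0=S', 'C1=S'] -> C2=M] -> [I,I,M] (invalidations this op: 2; running total: 5)
Op 8: C1 write [C1 write: invalidate ['C2=M'] -> C1=M] -> [I,M,I] (invalidations this op: 1; running total: 6)

Answer: 6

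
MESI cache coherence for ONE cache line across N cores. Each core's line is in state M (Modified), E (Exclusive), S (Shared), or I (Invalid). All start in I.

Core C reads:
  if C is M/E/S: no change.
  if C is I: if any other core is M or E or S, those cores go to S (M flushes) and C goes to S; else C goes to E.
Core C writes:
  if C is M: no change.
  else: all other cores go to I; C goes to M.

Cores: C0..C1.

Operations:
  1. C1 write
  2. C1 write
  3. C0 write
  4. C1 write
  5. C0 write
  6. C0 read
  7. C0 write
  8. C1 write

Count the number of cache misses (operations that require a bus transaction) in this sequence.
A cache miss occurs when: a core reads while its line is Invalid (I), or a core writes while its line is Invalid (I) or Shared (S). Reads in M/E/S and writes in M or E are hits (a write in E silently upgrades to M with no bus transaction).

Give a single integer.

Op 1: C1 write [C1 write: invalidate none -> C1=M] -> [I,M] [MISS #1: write from I]
Op 2: C1 write [C1 write: already M (modified), no change] -> [I,M] [hit: write from M]
Op 3: C0 write [C0 write: invalidate ['C1=M'] -> C0=M] -> [M,I] [MISS #2: write from I]
Op 4: C1 write [C1 write: invalidate ['C0=M'] -> C1=M] -> [I,M] [MISS #3: write from I]
Op 5: C0 write [C0 write: invalidate ['C1=M'] -> C0=M] -> [M,I] [MISS #4: write from I]
Op 6: C0 read [C0 read: already in M, no change] -> [M,I] [hit: read from M]
Op 7: C0 write [C0 write: already M (modified), no change] -> [M,I] [hit: write from M]
Op 8: C1 write [C1 write: invalidate ['C0=M'] -> C1=M] -> [I,M] [MISS #5: write from I]

Answer: 5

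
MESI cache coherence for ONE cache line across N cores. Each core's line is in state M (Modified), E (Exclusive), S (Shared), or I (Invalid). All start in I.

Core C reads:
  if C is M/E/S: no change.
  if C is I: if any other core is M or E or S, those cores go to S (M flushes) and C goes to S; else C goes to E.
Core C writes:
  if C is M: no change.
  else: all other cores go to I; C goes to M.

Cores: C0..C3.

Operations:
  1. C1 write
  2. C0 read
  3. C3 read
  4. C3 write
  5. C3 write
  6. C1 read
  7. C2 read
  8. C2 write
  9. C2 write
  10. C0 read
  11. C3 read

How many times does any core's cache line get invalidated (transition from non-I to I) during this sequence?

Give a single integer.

Answer: 4

Derivation:
Op 1: C1 write [C1 write: invalidate none -> C1=M] -> [I,M,I,I] (invalidations this op: 0; running total: 0)
Op 2: C0 read [C0 read from I: others=['C1=M'] -> C0=S, others downsized to S] -> [S,S,I,I] (invalidations this op: 0; running total: 0)
Op 3: C3 read [C3 read from I: others=['C0=S', 'C1=S'] -> C3=S, others downsized to S] -> [S,S,I,S] (invalidations this op: 0; running total: 0)
Op 4: C3 write [C3 write: invalidate ['C0=S', 'C1=S'] -> C3=M] -> [I,I,I,M] (invalidations this op: 2; running total: 2)
Op 5: C3 write [C3 write: already M (modified), no change] -> [I,I,I,M] (invalidations this op: 0; running total: 2)
Op 6: C1 read [C1 read from I: others=['C3=M'] -> C1=S, others downsized to S] -> [I,S,I,S] (invalidations this op: 0; running total: 2)
Op 7: C2 read [C2 read from I: others=['C1=S', 'C3=S'] -> C2=S, others downsized to S] -> [I,S,S,S] (invalidations this op: 0; running total: 2)
Op 8: C2 write [C2 write: invalidate ['C1=S', 'C3=S'] -> C2=M] -> [I,I,M,I] (invalidations this op: 2; running total: 4)
Op 9: C2 write [C2 write: already M (modified), no change] -> [I,I,M,I] (invalidations this op: 0; running total: 4)
Op 10: C0 read [C0 read from I: others=['C2=M'] -> C0=S, others downsized to S] -> [S,I,S,I] (invalidations this op: 0; running total: 4)
Op 11: C3 read [C3 read from I: others=['C0=S', 'C2=S'] -> C3=S, others downsized to S] -> [S,I,S,S] (invalidations this op: 0; running total: 4)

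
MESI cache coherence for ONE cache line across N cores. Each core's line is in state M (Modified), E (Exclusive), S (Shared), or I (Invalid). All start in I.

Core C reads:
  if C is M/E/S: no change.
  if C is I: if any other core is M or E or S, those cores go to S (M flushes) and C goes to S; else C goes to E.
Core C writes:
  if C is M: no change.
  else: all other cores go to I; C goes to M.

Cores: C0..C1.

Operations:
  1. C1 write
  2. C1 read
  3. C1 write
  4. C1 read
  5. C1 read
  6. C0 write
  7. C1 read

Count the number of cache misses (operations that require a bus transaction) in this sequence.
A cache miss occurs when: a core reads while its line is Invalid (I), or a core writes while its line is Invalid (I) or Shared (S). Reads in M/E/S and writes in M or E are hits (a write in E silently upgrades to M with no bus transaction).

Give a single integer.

Op 1: C1 write [C1 write: invalidate none -> C1=M] -> [I,M] [MISS #1: write from I]
Op 2: C1 read [C1 read: already in M, no change] -> [I,M] [hit: read from M]
Op 3: C1 write [C1 write: already M (modified), no change] -> [I,M] [hit: write from M]
Op 4: C1 read [C1 read: already in M, no change] -> [I,M] [hit: read from M]
Op 5: C1 read [C1 read: already in M, no change] -> [I,M] [hit: read from M]
Op 6: C0 write [C0 write: invalidate ['C1=M'] -> C0=M] -> [M,I] [MISS #2: write from I]
Op 7: C1 read [C1 read from I: others=['C0=M'] -> C1=S, others downsized to S] -> [S,S] [MISS #3: read from I]

Answer: 3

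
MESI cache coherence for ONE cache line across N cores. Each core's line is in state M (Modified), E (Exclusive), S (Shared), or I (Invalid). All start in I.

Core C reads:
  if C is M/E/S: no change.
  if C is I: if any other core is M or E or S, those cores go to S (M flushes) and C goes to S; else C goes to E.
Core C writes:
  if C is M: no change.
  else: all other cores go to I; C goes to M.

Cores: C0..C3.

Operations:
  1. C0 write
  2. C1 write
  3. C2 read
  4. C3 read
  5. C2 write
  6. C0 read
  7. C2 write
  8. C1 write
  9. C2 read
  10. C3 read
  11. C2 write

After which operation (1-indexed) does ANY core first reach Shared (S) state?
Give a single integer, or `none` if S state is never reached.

Answer: 3

Derivation:
Op 1: C0 write [C0 write: invalidate none -> C0=M] -> [M,I,I,I]
Op 2: C1 write [C1 write: invalidate ['C0=M'] -> C1=M] -> [I,M,I,I]
Op 3: C2 read [C2 read from I: others=['C1=M'] -> C2=S, others downsized to S] -> [I,S,S,I]
  -> First S state at op 3; remaining ops need not be traced.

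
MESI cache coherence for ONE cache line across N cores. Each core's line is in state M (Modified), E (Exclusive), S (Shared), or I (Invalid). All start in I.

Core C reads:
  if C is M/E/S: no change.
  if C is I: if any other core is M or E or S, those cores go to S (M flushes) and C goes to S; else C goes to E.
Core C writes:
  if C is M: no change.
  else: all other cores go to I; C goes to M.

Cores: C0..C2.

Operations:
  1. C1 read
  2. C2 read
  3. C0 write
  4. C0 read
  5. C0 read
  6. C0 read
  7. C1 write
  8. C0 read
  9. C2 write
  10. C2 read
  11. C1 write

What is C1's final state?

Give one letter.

Answer: M

Derivation:
Op 1: C1 read [C1 read from I: no other sharers -> C1=E (exclusive)] -> [I,E,I]
Op 2: C2 read [C2 read from I: others=['C1=E'] -> C2=S, others downsized to S] -> [I,S,S]
Op 3: C0 write [C0 write: invalidate ['C1=S', 'C2=S'] -> C0=M] -> [M,I,I]
Op 4: C0 read [C0 read: already in M, no change] -> [M,I,I]
Op 5: C0 read [C0 read: already in M, no change] -> [M,I,I]
Op 6: C0 read [C0 read: already in M, no change] -> [M,I,I]
Op 7: C1 write [C1 write: invalidate ['C0=M'] -> C1=M] -> [I,M,I]
Op 8: C0 read [C0 read from I: others=['C1=M'] -> C0=S, others downsized to S] -> [S,S,I]
Op 9: C2 write [C2 write: invalidate ['C0=S', 'C1=S'] -> C2=M] -> [I,I,M]
Op 10: C2 read [C2 read: already in M, no change] -> [I,I,M]
Op 11: C1 write [C1 write: invalidate ['C2=M'] -> C1=M] -> [I,M,I]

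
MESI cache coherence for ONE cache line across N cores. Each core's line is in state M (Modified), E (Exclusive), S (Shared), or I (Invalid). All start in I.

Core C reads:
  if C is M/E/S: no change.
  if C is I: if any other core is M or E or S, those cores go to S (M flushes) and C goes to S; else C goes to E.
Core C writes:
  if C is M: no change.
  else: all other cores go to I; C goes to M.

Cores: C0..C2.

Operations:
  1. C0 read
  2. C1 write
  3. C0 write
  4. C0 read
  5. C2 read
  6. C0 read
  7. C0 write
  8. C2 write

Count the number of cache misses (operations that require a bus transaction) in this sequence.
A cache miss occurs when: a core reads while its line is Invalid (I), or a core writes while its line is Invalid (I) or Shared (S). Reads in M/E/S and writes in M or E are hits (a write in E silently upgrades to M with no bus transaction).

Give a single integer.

Op 1: C0 read [C0 read from I: no other sharers -> C0=E (exclusive)] -> [E,I,I] [MISS #1: read from I]
Op 2: C1 write [C1 write: invalidate ['C0=E'] -> C1=M] -> [I,M,I] [MISS #2: write from I]
Op 3: C0 write [C0 write: invalidate ['C1=M'] -> C0=M] -> [M,I,I] [MISS #3: write from I]
Op 4: C0 read [C0 read: already in M, no change] -> [M,I,I] [hit: read from M]
Op 5: C2 read [C2 read from I: others=['C0=M'] -> C2=S, others downsized to S] -> [S,I,S] [MISS #4: read from I]
Op 6: C0 read [C0 read: already in S, no change] -> [S,I,S] [hit: read from S]
Op 7: C0 write [C0 write: invalidate ['C2=S'] -> C0=M] -> [M,I,I] [MISS #5: write from S]
Op 8: C2 write [C2 write: invalidate ['C0=M'] -> C2=M] -> [I,I,M] [MISS #6: write from I]

Answer: 6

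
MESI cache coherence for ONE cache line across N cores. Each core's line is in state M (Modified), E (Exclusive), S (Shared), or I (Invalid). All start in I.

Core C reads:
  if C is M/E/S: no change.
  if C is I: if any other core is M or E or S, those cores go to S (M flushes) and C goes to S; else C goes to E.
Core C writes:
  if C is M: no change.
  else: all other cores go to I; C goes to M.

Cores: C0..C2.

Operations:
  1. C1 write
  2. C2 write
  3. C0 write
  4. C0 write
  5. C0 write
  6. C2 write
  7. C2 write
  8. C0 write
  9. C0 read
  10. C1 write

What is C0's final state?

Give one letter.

Answer: I

Derivation:
Op 1: C1 write [C1 write: invalidate none -> C1=M] -> [I,M,I]
Op 2: C2 write [C2 write: invalidate ['C1=M'] -> C2=M] -> [I,I,M]
Op 3: C0 write [C0 write: invalidate ['C2=M'] -> C0=M] -> [M,I,I]
Op 4: C0 write [C0 write: already M (modified), no change] -> [M,I,I]
Op 5: C0 write [C0 write: already M (modified), no change] -> [M,I,I]
Op 6: C2 write [C2 write: invalidate ['C0=M'] -> C2=M] -> [I,I,M]
Op 7: C2 write [C2 write: already M (modified), no change] -> [I,I,M]
Op 8: C0 write [C0 write: invalidate ['C2=M'] -> C0=M] -> [M,I,I]
Op 9: C0 read [C0 read: already in M, no change] -> [M,I,I]
Op 10: C1 write [C1 write: invalidate ['C0=M'] -> C1=M] -> [I,M,I]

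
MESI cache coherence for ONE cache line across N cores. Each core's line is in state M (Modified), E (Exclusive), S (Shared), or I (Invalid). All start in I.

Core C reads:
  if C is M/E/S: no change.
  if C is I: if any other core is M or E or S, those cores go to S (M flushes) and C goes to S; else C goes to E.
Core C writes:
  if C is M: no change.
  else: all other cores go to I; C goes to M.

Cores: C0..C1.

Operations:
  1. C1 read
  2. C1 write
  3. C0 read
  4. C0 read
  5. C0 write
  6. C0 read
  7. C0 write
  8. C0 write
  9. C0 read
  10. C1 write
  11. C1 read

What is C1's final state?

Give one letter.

Op 1: C1 read [C1 read from I: no other sharers -> C1=E (exclusive)] -> [I,E]
Op 2: C1 write [C1 write: invalidate none -> C1=M] -> [I,M]
Op 3: C0 read [C0 read from I: others=['C1=M'] -> C0=S, others downsized to S] -> [S,S]
Op 4: C0 read [C0 read: already in S, no change] -> [S,S]
Op 5: C0 write [C0 write: invalidate ['C1=S'] -> C0=M] -> [M,I]
Op 6: C0 read [C0 read: already in M, no change] -> [M,I]
Op 7: C0 write [C0 write: already M (modified), no change] -> [M,I]
Op 8: C0 write [C0 write: already M (modified), no change] -> [M,I]
Op 9: C0 read [C0 read: already in M, no change] -> [M,I]
Op 10: C1 write [C1 write: invalidate ['C0=M'] -> C1=M] -> [I,M]
Op 11: C1 read [C1 read: already in M, no change] -> [I,M]

Answer: M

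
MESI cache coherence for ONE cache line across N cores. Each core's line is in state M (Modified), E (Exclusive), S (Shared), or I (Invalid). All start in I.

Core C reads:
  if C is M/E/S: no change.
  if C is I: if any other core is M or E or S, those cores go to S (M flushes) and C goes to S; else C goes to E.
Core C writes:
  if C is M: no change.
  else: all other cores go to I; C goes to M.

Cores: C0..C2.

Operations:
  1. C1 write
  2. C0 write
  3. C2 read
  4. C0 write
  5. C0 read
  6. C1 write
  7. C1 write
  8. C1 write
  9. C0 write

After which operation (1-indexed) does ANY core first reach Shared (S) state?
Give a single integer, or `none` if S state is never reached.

Answer: 3

Derivation:
Op 1: C1 write [C1 write: invalidate none -> C1=M] -> [I,M,I]
Op 2: C0 write [C0 write: invalidate ['C1=M'] -> C0=M] -> [M,I,I]
Op 3: C2 read [C2 read from I: others=['C0=M'] -> C2=S, others downsized to S] -> [S,I,S]
  -> First S state at op 3; remaining ops need not be traced.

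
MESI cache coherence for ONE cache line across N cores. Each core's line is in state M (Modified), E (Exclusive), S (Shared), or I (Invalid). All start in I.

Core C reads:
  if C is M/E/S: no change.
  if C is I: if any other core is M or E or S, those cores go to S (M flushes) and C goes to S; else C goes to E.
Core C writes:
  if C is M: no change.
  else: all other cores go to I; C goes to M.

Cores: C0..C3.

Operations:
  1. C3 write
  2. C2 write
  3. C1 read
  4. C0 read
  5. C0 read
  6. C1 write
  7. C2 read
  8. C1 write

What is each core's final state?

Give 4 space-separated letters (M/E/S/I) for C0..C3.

Answer: I M I I

Derivation:
Op 1: C3 write [C3 write: invalidate none -> C3=M] -> [I,I,I,M]
Op 2: C2 write [C2 write: invalidate ['C3=M'] -> C2=M] -> [I,I,M,I]
Op 3: C1 read [C1 read from I: others=['C2=M'] -> C1=S, others downsized to S] -> [I,S,S,I]
Op 4: C0 read [C0 read from I: others=['C1=S', 'C2=S'] -> C0=S, others downsized to S] -> [S,S,S,I]
Op 5: C0 read [C0 read: already in S, no change] -> [S,S,S,I]
Op 6: C1 write [C1 write: invalidate ['C0=S', 'C2=S'] -> C1=M] -> [I,M,I,I]
Op 7: C2 read [C2 read from I: others=['C1=M'] -> C2=S, others downsized to S] -> [I,S,S,I]
Op 8: C1 write [C1 write: invalidate ['C2=S'] -> C1=M] -> [I,M,I,I]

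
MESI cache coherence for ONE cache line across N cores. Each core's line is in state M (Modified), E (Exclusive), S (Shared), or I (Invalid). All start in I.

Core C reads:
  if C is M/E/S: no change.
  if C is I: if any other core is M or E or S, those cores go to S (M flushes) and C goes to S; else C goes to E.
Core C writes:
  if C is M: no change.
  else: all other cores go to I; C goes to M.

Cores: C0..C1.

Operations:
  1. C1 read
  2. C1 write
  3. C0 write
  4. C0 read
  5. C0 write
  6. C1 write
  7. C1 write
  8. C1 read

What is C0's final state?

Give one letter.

Op 1: C1 read [C1 read from I: no other sharers -> C1=E (exclusive)] -> [I,E]
Op 2: C1 write [C1 write: invalidate none -> C1=M] -> [I,M]
Op 3: C0 write [C0 write: invalidate ['C1=M'] -> C0=M] -> [M,I]
Op 4: C0 read [C0 read: already in M, no change] -> [M,I]
Op 5: C0 write [C0 write: already M (modified), no change] -> [M,I]
Op 6: C1 write [C1 write: invalidate ['C0=M'] -> C1=M] -> [I,M]
Op 7: C1 write [C1 write: already M (modified), no change] -> [I,M]
Op 8: C1 read [C1 read: already in M, no change] -> [I,M]

Answer: I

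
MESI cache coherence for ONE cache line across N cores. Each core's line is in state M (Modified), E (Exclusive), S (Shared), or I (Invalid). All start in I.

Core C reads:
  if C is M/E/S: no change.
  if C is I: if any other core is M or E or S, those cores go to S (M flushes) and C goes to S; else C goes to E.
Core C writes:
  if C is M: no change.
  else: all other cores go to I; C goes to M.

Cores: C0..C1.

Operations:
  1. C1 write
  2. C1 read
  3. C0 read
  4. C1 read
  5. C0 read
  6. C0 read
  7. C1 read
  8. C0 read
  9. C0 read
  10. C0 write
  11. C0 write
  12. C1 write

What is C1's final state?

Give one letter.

Op 1: C1 write [C1 write: invalidate none -> C1=M] -> [I,M]
Op 2: C1 read [C1 read: already in M, no change] -> [I,M]
Op 3: C0 read [C0 read from I: others=['C1=M'] -> C0=S, others downsized to S] -> [S,S]
Op 4: C1 read [C1 read: already in S, no change] -> [S,S]
Op 5: C0 read [C0 read: already in S, no change] -> [S,S]
Op 6: C0 read [C0 read: already in S, no change] -> [S,S]
Op 7: C1 read [C1 read: already in S, no change] -> [S,S]
Op 8: C0 read [C0 read: already in S, no change] -> [S,S]
Op 9: C0 read [C0 read: already in S, no change] -> [S,S]
Op 10: C0 write [C0 write: invalidate ['C1=S'] -> C0=M] -> [M,I]
Op 11: C0 write [C0 write: already M (modified), no change] -> [M,I]
Op 12: C1 write [C1 write: invalidate ['C0=M'] -> C1=M] -> [I,M]

Answer: M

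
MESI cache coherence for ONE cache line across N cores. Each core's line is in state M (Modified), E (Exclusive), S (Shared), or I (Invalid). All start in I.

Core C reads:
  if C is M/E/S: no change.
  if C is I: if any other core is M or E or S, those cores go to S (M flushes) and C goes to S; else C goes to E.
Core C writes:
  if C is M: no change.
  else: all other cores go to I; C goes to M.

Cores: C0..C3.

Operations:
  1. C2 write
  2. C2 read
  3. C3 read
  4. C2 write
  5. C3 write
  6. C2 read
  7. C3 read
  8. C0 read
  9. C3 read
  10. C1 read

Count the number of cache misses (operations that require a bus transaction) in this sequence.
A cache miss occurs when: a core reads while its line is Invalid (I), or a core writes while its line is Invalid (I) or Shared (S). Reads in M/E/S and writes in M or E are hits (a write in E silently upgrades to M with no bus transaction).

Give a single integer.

Answer: 7

Derivation:
Op 1: C2 write [C2 write: invalidate none -> C2=M] -> [I,I,M,I] [MISS #1: write from I]
Op 2: C2 read [C2 read: already in M, no change] -> [I,I,M,I] [hit: read from M]
Op 3: C3 read [C3 read from I: others=['C2=M'] -> C3=S, others downsized to S] -> [I,I,S,S] [MISS #2: read from I]
Op 4: C2 write [C2 write: invalidate ['C3=S'] -> C2=M] -> [I,I,M,I] [MISS #3: write from S]
Op 5: C3 write [C3 write: invalidate ['C2=M'] -> C3=M] -> [I,I,I,M] [MISS #4: write from I]
Op 6: C2 read [C2 read from I: others=['C3=M'] -> C2=S, others downsized to S] -> [I,I,S,S] [MISS #5: read from I]
Op 7: C3 read [C3 read: already in S, no change] -> [I,I,S,S] [hit: read from S]
Op 8: C0 read [C0 read from I: others=['C2=S', 'C3=S'] -> C0=S, others downsized to S] -> [S,I,S,S] [MISS #6: read from I]
Op 9: C3 read [C3 read: already in S, no change] -> [S,I,S,S] [hit: read from S]
Op 10: C1 read [C1 read from I: others=['C0=S', 'C2=S', 'C3=S'] -> C1=S, others downsized to S] -> [S,S,S,S] [MISS #7: read from I]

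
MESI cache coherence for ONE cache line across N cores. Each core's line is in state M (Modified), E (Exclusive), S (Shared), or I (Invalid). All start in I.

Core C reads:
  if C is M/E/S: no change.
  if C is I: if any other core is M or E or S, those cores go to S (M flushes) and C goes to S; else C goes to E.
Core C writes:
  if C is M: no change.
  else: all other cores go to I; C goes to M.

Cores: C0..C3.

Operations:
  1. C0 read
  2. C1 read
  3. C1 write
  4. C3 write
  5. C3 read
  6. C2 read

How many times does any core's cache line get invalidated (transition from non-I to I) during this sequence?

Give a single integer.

Op 1: C0 read [C0 read from I: no other sharers -> C0=E (exclusive)] -> [E,I,I,I] (invalidations this op: 0; running total: 0)
Op 2: C1 read [C1 read from I: others=['C0=E'] -> C1=S, others downsized to S] -> [S,S,I,I] (invalidations this op: 0; running total: 0)
Op 3: C1 write [C1 write: invalidate ['C0=S'] -> C1=M] -> [I,M,I,I] (invalidations this op: 1; running total: 1)
Op 4: C3 write [C3 write: invalidate ['C1=M'] -> C3=M] -> [I,I,I,M] (invalidations this op: 1; running total: 2)
Op 5: C3 read [C3 read: already in M, no change] -> [I,I,I,M] (invalidations this op: 0; running total: 2)
Op 6: C2 read [C2 read from I: others=['C3=M'] -> C2=S, others downsized to S] -> [I,I,S,S] (invalidations this op: 0; running total: 2)

Answer: 2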